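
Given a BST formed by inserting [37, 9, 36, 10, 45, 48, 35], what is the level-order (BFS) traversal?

Tree insertion order: [37, 9, 36, 10, 45, 48, 35]
Tree (level-order array): [37, 9, 45, None, 36, None, 48, 10, None, None, None, None, 35]
BFS from the root, enqueuing left then right child of each popped node:
  queue [37] -> pop 37, enqueue [9, 45], visited so far: [37]
  queue [9, 45] -> pop 9, enqueue [36], visited so far: [37, 9]
  queue [45, 36] -> pop 45, enqueue [48], visited so far: [37, 9, 45]
  queue [36, 48] -> pop 36, enqueue [10], visited so far: [37, 9, 45, 36]
  queue [48, 10] -> pop 48, enqueue [none], visited so far: [37, 9, 45, 36, 48]
  queue [10] -> pop 10, enqueue [35], visited so far: [37, 9, 45, 36, 48, 10]
  queue [35] -> pop 35, enqueue [none], visited so far: [37, 9, 45, 36, 48, 10, 35]
Result: [37, 9, 45, 36, 48, 10, 35]


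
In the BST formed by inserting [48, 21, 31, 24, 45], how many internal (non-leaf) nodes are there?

Tree built from: [48, 21, 31, 24, 45]
Tree (level-order array): [48, 21, None, None, 31, 24, 45]
Rule: An internal node has at least one child.
Per-node child counts:
  node 48: 1 child(ren)
  node 21: 1 child(ren)
  node 31: 2 child(ren)
  node 24: 0 child(ren)
  node 45: 0 child(ren)
Matching nodes: [48, 21, 31]
Count of internal (non-leaf) nodes: 3


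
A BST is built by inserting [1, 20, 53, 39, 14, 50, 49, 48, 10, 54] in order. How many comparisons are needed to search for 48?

Search path for 48: 1 -> 20 -> 53 -> 39 -> 50 -> 49 -> 48
Found: True
Comparisons: 7


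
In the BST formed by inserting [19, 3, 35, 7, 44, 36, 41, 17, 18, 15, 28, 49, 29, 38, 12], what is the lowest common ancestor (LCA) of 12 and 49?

Tree insertion order: [19, 3, 35, 7, 44, 36, 41, 17, 18, 15, 28, 49, 29, 38, 12]
Tree (level-order array): [19, 3, 35, None, 7, 28, 44, None, 17, None, 29, 36, 49, 15, 18, None, None, None, 41, None, None, 12, None, None, None, 38]
In a BST, the LCA of p=12, q=49 is the first node v on the
root-to-leaf path with p <= v <= q (go left if both < v, right if both > v).
Walk from root:
  at 19: 12 <= 19 <= 49, this is the LCA
LCA = 19


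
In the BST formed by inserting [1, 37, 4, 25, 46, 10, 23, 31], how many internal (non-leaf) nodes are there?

Tree built from: [1, 37, 4, 25, 46, 10, 23, 31]
Tree (level-order array): [1, None, 37, 4, 46, None, 25, None, None, 10, 31, None, 23]
Rule: An internal node has at least one child.
Per-node child counts:
  node 1: 1 child(ren)
  node 37: 2 child(ren)
  node 4: 1 child(ren)
  node 25: 2 child(ren)
  node 10: 1 child(ren)
  node 23: 0 child(ren)
  node 31: 0 child(ren)
  node 46: 0 child(ren)
Matching nodes: [1, 37, 4, 25, 10]
Count of internal (non-leaf) nodes: 5


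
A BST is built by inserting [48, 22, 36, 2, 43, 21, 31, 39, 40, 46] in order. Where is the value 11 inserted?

Starting tree (level order): [48, 22, None, 2, 36, None, 21, 31, 43, None, None, None, None, 39, 46, None, 40]
Insertion path: 48 -> 22 -> 2 -> 21
Result: insert 11 as left child of 21
Final tree (level order): [48, 22, None, 2, 36, None, 21, 31, 43, 11, None, None, None, 39, 46, None, None, None, 40]


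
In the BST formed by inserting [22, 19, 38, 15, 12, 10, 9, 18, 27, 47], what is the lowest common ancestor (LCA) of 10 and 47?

Tree insertion order: [22, 19, 38, 15, 12, 10, 9, 18, 27, 47]
Tree (level-order array): [22, 19, 38, 15, None, 27, 47, 12, 18, None, None, None, None, 10, None, None, None, 9]
In a BST, the LCA of p=10, q=47 is the first node v on the
root-to-leaf path with p <= v <= q (go left if both < v, right if both > v).
Walk from root:
  at 22: 10 <= 22 <= 47, this is the LCA
LCA = 22


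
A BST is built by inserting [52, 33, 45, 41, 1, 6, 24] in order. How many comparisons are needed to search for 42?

Search path for 42: 52 -> 33 -> 45 -> 41
Found: False
Comparisons: 4


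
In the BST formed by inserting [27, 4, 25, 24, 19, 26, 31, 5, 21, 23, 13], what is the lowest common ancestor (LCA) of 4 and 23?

Tree insertion order: [27, 4, 25, 24, 19, 26, 31, 5, 21, 23, 13]
Tree (level-order array): [27, 4, 31, None, 25, None, None, 24, 26, 19, None, None, None, 5, 21, None, 13, None, 23]
In a BST, the LCA of p=4, q=23 is the first node v on the
root-to-leaf path with p <= v <= q (go left if both < v, right if both > v).
Walk from root:
  at 27: both 4 and 23 < 27, go left
  at 4: 4 <= 4 <= 23, this is the LCA
LCA = 4


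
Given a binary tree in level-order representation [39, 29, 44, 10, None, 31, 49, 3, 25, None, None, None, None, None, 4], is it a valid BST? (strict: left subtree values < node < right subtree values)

Level-order array: [39, 29, 44, 10, None, 31, 49, 3, 25, None, None, None, None, None, 4]
Validate using subtree bounds (lo, hi): at each node, require lo < value < hi,
then recurse left with hi=value and right with lo=value.
Preorder trace (stopping at first violation):
  at node 39 with bounds (-inf, +inf): OK
  at node 29 with bounds (-inf, 39): OK
  at node 10 with bounds (-inf, 29): OK
  at node 3 with bounds (-inf, 10): OK
  at node 4 with bounds (3, 10): OK
  at node 25 with bounds (10, 29): OK
  at node 44 with bounds (39, +inf): OK
  at node 31 with bounds (39, 44): VIOLATION
Node 31 violates its bound: not (39 < 31 < 44).
Result: Not a valid BST


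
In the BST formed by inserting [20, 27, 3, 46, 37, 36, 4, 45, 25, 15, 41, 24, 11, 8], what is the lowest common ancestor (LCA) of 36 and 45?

Tree insertion order: [20, 27, 3, 46, 37, 36, 4, 45, 25, 15, 41, 24, 11, 8]
Tree (level-order array): [20, 3, 27, None, 4, 25, 46, None, 15, 24, None, 37, None, 11, None, None, None, 36, 45, 8, None, None, None, 41]
In a BST, the LCA of p=36, q=45 is the first node v on the
root-to-leaf path with p <= v <= q (go left if both < v, right if both > v).
Walk from root:
  at 20: both 36 and 45 > 20, go right
  at 27: both 36 and 45 > 27, go right
  at 46: both 36 and 45 < 46, go left
  at 37: 36 <= 37 <= 45, this is the LCA
LCA = 37


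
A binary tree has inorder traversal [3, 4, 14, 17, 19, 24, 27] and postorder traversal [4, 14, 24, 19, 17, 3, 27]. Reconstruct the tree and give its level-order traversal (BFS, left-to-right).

Inorder:   [3, 4, 14, 17, 19, 24, 27]
Postorder: [4, 14, 24, 19, 17, 3, 27]
Algorithm: postorder visits root last, so walk postorder right-to-left;
each value is the root of the current inorder slice — split it at that
value, recurse on the right subtree first, then the left.
Recursive splits:
  root=27; inorder splits into left=[3, 4, 14, 17, 19, 24], right=[]
  root=3; inorder splits into left=[], right=[4, 14, 17, 19, 24]
  root=17; inorder splits into left=[4, 14], right=[19, 24]
  root=19; inorder splits into left=[], right=[24]
  root=24; inorder splits into left=[], right=[]
  root=14; inorder splits into left=[4], right=[]
  root=4; inorder splits into left=[], right=[]
Reconstructed level-order: [27, 3, 17, 14, 19, 4, 24]


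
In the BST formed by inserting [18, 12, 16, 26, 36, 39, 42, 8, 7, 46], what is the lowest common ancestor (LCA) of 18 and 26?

Tree insertion order: [18, 12, 16, 26, 36, 39, 42, 8, 7, 46]
Tree (level-order array): [18, 12, 26, 8, 16, None, 36, 7, None, None, None, None, 39, None, None, None, 42, None, 46]
In a BST, the LCA of p=18, q=26 is the first node v on the
root-to-leaf path with p <= v <= q (go left if both < v, right if both > v).
Walk from root:
  at 18: 18 <= 18 <= 26, this is the LCA
LCA = 18


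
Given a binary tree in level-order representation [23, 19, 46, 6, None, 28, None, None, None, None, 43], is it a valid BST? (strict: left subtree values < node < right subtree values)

Level-order array: [23, 19, 46, 6, None, 28, None, None, None, None, 43]
Validate using subtree bounds (lo, hi): at each node, require lo < value < hi,
then recurse left with hi=value and right with lo=value.
Preorder trace (stopping at first violation):
  at node 23 with bounds (-inf, +inf): OK
  at node 19 with bounds (-inf, 23): OK
  at node 6 with bounds (-inf, 19): OK
  at node 46 with bounds (23, +inf): OK
  at node 28 with bounds (23, 46): OK
  at node 43 with bounds (28, 46): OK
No violation found at any node.
Result: Valid BST


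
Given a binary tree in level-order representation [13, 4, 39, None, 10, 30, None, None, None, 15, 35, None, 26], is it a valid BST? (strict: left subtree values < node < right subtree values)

Level-order array: [13, 4, 39, None, 10, 30, None, None, None, 15, 35, None, 26]
Validate using subtree bounds (lo, hi): at each node, require lo < value < hi,
then recurse left with hi=value and right with lo=value.
Preorder trace (stopping at first violation):
  at node 13 with bounds (-inf, +inf): OK
  at node 4 with bounds (-inf, 13): OK
  at node 10 with bounds (4, 13): OK
  at node 39 with bounds (13, +inf): OK
  at node 30 with bounds (13, 39): OK
  at node 15 with bounds (13, 30): OK
  at node 26 with bounds (15, 30): OK
  at node 35 with bounds (30, 39): OK
No violation found at any node.
Result: Valid BST


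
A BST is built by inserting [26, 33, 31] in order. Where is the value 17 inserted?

Starting tree (level order): [26, None, 33, 31]
Insertion path: 26
Result: insert 17 as left child of 26
Final tree (level order): [26, 17, 33, None, None, 31]


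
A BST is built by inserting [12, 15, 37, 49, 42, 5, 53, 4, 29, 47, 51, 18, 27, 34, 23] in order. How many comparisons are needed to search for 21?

Search path for 21: 12 -> 15 -> 37 -> 29 -> 18 -> 27 -> 23
Found: False
Comparisons: 7


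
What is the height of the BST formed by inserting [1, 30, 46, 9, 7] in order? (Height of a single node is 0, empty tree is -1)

Insertion order: [1, 30, 46, 9, 7]
Tree (level-order array): [1, None, 30, 9, 46, 7]
Compute height bottom-up (empty subtree = -1):
  height(7) = 1 + max(-1, -1) = 0
  height(9) = 1 + max(0, -1) = 1
  height(46) = 1 + max(-1, -1) = 0
  height(30) = 1 + max(1, 0) = 2
  height(1) = 1 + max(-1, 2) = 3
Height = 3


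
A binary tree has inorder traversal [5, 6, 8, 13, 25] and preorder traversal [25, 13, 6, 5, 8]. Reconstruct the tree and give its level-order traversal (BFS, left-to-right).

Inorder:  [5, 6, 8, 13, 25]
Preorder: [25, 13, 6, 5, 8]
Algorithm: preorder visits root first, so consume preorder in order;
for each root, split the current inorder slice at that value into
left-subtree inorder and right-subtree inorder, then recurse.
Recursive splits:
  root=25; inorder splits into left=[5, 6, 8, 13], right=[]
  root=13; inorder splits into left=[5, 6, 8], right=[]
  root=6; inorder splits into left=[5], right=[8]
  root=5; inorder splits into left=[], right=[]
  root=8; inorder splits into left=[], right=[]
Reconstructed level-order: [25, 13, 6, 5, 8]


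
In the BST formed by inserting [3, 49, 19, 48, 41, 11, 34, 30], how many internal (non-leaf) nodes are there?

Tree built from: [3, 49, 19, 48, 41, 11, 34, 30]
Tree (level-order array): [3, None, 49, 19, None, 11, 48, None, None, 41, None, 34, None, 30]
Rule: An internal node has at least one child.
Per-node child counts:
  node 3: 1 child(ren)
  node 49: 1 child(ren)
  node 19: 2 child(ren)
  node 11: 0 child(ren)
  node 48: 1 child(ren)
  node 41: 1 child(ren)
  node 34: 1 child(ren)
  node 30: 0 child(ren)
Matching nodes: [3, 49, 19, 48, 41, 34]
Count of internal (non-leaf) nodes: 6


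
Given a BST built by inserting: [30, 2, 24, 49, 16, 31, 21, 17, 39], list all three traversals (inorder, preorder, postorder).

Tree insertion order: [30, 2, 24, 49, 16, 31, 21, 17, 39]
Tree (level-order array): [30, 2, 49, None, 24, 31, None, 16, None, None, 39, None, 21, None, None, 17]
Inorder (L, root, R): [2, 16, 17, 21, 24, 30, 31, 39, 49]
Preorder (root, L, R): [30, 2, 24, 16, 21, 17, 49, 31, 39]
Postorder (L, R, root): [17, 21, 16, 24, 2, 39, 31, 49, 30]


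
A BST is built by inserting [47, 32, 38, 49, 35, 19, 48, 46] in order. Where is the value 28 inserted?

Starting tree (level order): [47, 32, 49, 19, 38, 48, None, None, None, 35, 46]
Insertion path: 47 -> 32 -> 19
Result: insert 28 as right child of 19
Final tree (level order): [47, 32, 49, 19, 38, 48, None, None, 28, 35, 46]


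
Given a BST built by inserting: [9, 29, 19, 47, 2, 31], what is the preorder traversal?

Tree insertion order: [9, 29, 19, 47, 2, 31]
Tree (level-order array): [9, 2, 29, None, None, 19, 47, None, None, 31]
Preorder traversal: [9, 2, 29, 19, 47, 31]


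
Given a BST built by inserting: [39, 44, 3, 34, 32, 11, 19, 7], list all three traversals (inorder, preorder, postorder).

Tree insertion order: [39, 44, 3, 34, 32, 11, 19, 7]
Tree (level-order array): [39, 3, 44, None, 34, None, None, 32, None, 11, None, 7, 19]
Inorder (L, root, R): [3, 7, 11, 19, 32, 34, 39, 44]
Preorder (root, L, R): [39, 3, 34, 32, 11, 7, 19, 44]
Postorder (L, R, root): [7, 19, 11, 32, 34, 3, 44, 39]


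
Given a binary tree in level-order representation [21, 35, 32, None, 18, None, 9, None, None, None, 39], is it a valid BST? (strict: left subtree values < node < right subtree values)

Level-order array: [21, 35, 32, None, 18, None, 9, None, None, None, 39]
Validate using subtree bounds (lo, hi): at each node, require lo < value < hi,
then recurse left with hi=value and right with lo=value.
Preorder trace (stopping at first violation):
  at node 21 with bounds (-inf, +inf): OK
  at node 35 with bounds (-inf, 21): VIOLATION
Node 35 violates its bound: not (-inf < 35 < 21).
Result: Not a valid BST


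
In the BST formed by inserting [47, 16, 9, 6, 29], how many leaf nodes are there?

Tree built from: [47, 16, 9, 6, 29]
Tree (level-order array): [47, 16, None, 9, 29, 6]
Rule: A leaf has 0 children.
Per-node child counts:
  node 47: 1 child(ren)
  node 16: 2 child(ren)
  node 9: 1 child(ren)
  node 6: 0 child(ren)
  node 29: 0 child(ren)
Matching nodes: [6, 29]
Count of leaf nodes: 2


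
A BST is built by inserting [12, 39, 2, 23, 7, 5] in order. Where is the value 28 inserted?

Starting tree (level order): [12, 2, 39, None, 7, 23, None, 5]
Insertion path: 12 -> 39 -> 23
Result: insert 28 as right child of 23
Final tree (level order): [12, 2, 39, None, 7, 23, None, 5, None, None, 28]


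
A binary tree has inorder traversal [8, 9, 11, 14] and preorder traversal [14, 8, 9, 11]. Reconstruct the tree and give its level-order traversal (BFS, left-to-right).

Inorder:  [8, 9, 11, 14]
Preorder: [14, 8, 9, 11]
Algorithm: preorder visits root first, so consume preorder in order;
for each root, split the current inorder slice at that value into
left-subtree inorder and right-subtree inorder, then recurse.
Recursive splits:
  root=14; inorder splits into left=[8, 9, 11], right=[]
  root=8; inorder splits into left=[], right=[9, 11]
  root=9; inorder splits into left=[], right=[11]
  root=11; inorder splits into left=[], right=[]
Reconstructed level-order: [14, 8, 9, 11]


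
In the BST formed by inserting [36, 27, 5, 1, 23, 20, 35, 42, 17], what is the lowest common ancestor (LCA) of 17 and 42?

Tree insertion order: [36, 27, 5, 1, 23, 20, 35, 42, 17]
Tree (level-order array): [36, 27, 42, 5, 35, None, None, 1, 23, None, None, None, None, 20, None, 17]
In a BST, the LCA of p=17, q=42 is the first node v on the
root-to-leaf path with p <= v <= q (go left if both < v, right if both > v).
Walk from root:
  at 36: 17 <= 36 <= 42, this is the LCA
LCA = 36


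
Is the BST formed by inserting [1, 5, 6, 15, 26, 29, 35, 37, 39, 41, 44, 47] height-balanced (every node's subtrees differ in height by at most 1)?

Tree (level-order array): [1, None, 5, None, 6, None, 15, None, 26, None, 29, None, 35, None, 37, None, 39, None, 41, None, 44, None, 47]
Definition: a tree is height-balanced if, at every node, |h(left) - h(right)| <= 1 (empty subtree has height -1).
Bottom-up per-node check:
  node 47: h_left=-1, h_right=-1, diff=0 [OK], height=0
  node 44: h_left=-1, h_right=0, diff=1 [OK], height=1
  node 41: h_left=-1, h_right=1, diff=2 [FAIL (|-1-1|=2 > 1)], height=2
  node 39: h_left=-1, h_right=2, diff=3 [FAIL (|-1-2|=3 > 1)], height=3
  node 37: h_left=-1, h_right=3, diff=4 [FAIL (|-1-3|=4 > 1)], height=4
  node 35: h_left=-1, h_right=4, diff=5 [FAIL (|-1-4|=5 > 1)], height=5
  node 29: h_left=-1, h_right=5, diff=6 [FAIL (|-1-5|=6 > 1)], height=6
  node 26: h_left=-1, h_right=6, diff=7 [FAIL (|-1-6|=7 > 1)], height=7
  node 15: h_left=-1, h_right=7, diff=8 [FAIL (|-1-7|=8 > 1)], height=8
  node 6: h_left=-1, h_right=8, diff=9 [FAIL (|-1-8|=9 > 1)], height=9
  node 5: h_left=-1, h_right=9, diff=10 [FAIL (|-1-9|=10 > 1)], height=10
  node 1: h_left=-1, h_right=10, diff=11 [FAIL (|-1-10|=11 > 1)], height=11
Node 41 violates the condition: |-1 - 1| = 2 > 1.
Result: Not balanced


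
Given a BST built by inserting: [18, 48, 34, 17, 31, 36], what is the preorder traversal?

Tree insertion order: [18, 48, 34, 17, 31, 36]
Tree (level-order array): [18, 17, 48, None, None, 34, None, 31, 36]
Preorder traversal: [18, 17, 48, 34, 31, 36]


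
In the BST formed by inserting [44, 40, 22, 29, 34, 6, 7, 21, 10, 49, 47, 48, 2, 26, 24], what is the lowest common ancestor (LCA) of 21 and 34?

Tree insertion order: [44, 40, 22, 29, 34, 6, 7, 21, 10, 49, 47, 48, 2, 26, 24]
Tree (level-order array): [44, 40, 49, 22, None, 47, None, 6, 29, None, 48, 2, 7, 26, 34, None, None, None, None, None, 21, 24, None, None, None, 10]
In a BST, the LCA of p=21, q=34 is the first node v on the
root-to-leaf path with p <= v <= q (go left if both < v, right if both > v).
Walk from root:
  at 44: both 21 and 34 < 44, go left
  at 40: both 21 and 34 < 40, go left
  at 22: 21 <= 22 <= 34, this is the LCA
LCA = 22


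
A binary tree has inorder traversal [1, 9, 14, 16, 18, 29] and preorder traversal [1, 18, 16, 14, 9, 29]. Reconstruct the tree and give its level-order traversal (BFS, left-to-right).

Inorder:  [1, 9, 14, 16, 18, 29]
Preorder: [1, 18, 16, 14, 9, 29]
Algorithm: preorder visits root first, so consume preorder in order;
for each root, split the current inorder slice at that value into
left-subtree inorder and right-subtree inorder, then recurse.
Recursive splits:
  root=1; inorder splits into left=[], right=[9, 14, 16, 18, 29]
  root=18; inorder splits into left=[9, 14, 16], right=[29]
  root=16; inorder splits into left=[9, 14], right=[]
  root=14; inorder splits into left=[9], right=[]
  root=9; inorder splits into left=[], right=[]
  root=29; inorder splits into left=[], right=[]
Reconstructed level-order: [1, 18, 16, 29, 14, 9]


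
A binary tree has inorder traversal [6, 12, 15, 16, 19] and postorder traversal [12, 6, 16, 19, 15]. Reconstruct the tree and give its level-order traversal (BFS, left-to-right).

Inorder:   [6, 12, 15, 16, 19]
Postorder: [12, 6, 16, 19, 15]
Algorithm: postorder visits root last, so walk postorder right-to-left;
each value is the root of the current inorder slice — split it at that
value, recurse on the right subtree first, then the left.
Recursive splits:
  root=15; inorder splits into left=[6, 12], right=[16, 19]
  root=19; inorder splits into left=[16], right=[]
  root=16; inorder splits into left=[], right=[]
  root=6; inorder splits into left=[], right=[12]
  root=12; inorder splits into left=[], right=[]
Reconstructed level-order: [15, 6, 19, 12, 16]


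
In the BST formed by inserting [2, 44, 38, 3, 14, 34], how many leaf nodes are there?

Tree built from: [2, 44, 38, 3, 14, 34]
Tree (level-order array): [2, None, 44, 38, None, 3, None, None, 14, None, 34]
Rule: A leaf has 0 children.
Per-node child counts:
  node 2: 1 child(ren)
  node 44: 1 child(ren)
  node 38: 1 child(ren)
  node 3: 1 child(ren)
  node 14: 1 child(ren)
  node 34: 0 child(ren)
Matching nodes: [34]
Count of leaf nodes: 1


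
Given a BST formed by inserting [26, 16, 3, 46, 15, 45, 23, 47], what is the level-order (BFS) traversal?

Tree insertion order: [26, 16, 3, 46, 15, 45, 23, 47]
Tree (level-order array): [26, 16, 46, 3, 23, 45, 47, None, 15]
BFS from the root, enqueuing left then right child of each popped node:
  queue [26] -> pop 26, enqueue [16, 46], visited so far: [26]
  queue [16, 46] -> pop 16, enqueue [3, 23], visited so far: [26, 16]
  queue [46, 3, 23] -> pop 46, enqueue [45, 47], visited so far: [26, 16, 46]
  queue [3, 23, 45, 47] -> pop 3, enqueue [15], visited so far: [26, 16, 46, 3]
  queue [23, 45, 47, 15] -> pop 23, enqueue [none], visited so far: [26, 16, 46, 3, 23]
  queue [45, 47, 15] -> pop 45, enqueue [none], visited so far: [26, 16, 46, 3, 23, 45]
  queue [47, 15] -> pop 47, enqueue [none], visited so far: [26, 16, 46, 3, 23, 45, 47]
  queue [15] -> pop 15, enqueue [none], visited so far: [26, 16, 46, 3, 23, 45, 47, 15]
Result: [26, 16, 46, 3, 23, 45, 47, 15]


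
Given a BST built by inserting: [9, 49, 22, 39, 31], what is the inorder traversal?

Tree insertion order: [9, 49, 22, 39, 31]
Tree (level-order array): [9, None, 49, 22, None, None, 39, 31]
Inorder traversal: [9, 22, 31, 39, 49]


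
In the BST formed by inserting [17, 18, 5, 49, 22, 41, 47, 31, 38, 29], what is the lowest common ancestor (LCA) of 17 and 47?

Tree insertion order: [17, 18, 5, 49, 22, 41, 47, 31, 38, 29]
Tree (level-order array): [17, 5, 18, None, None, None, 49, 22, None, None, 41, 31, 47, 29, 38]
In a BST, the LCA of p=17, q=47 is the first node v on the
root-to-leaf path with p <= v <= q (go left if both < v, right if both > v).
Walk from root:
  at 17: 17 <= 17 <= 47, this is the LCA
LCA = 17


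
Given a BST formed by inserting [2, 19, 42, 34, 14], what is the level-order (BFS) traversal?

Tree insertion order: [2, 19, 42, 34, 14]
Tree (level-order array): [2, None, 19, 14, 42, None, None, 34]
BFS from the root, enqueuing left then right child of each popped node:
  queue [2] -> pop 2, enqueue [19], visited so far: [2]
  queue [19] -> pop 19, enqueue [14, 42], visited so far: [2, 19]
  queue [14, 42] -> pop 14, enqueue [none], visited so far: [2, 19, 14]
  queue [42] -> pop 42, enqueue [34], visited so far: [2, 19, 14, 42]
  queue [34] -> pop 34, enqueue [none], visited so far: [2, 19, 14, 42, 34]
Result: [2, 19, 14, 42, 34]


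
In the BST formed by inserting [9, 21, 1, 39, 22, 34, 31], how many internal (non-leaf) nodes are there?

Tree built from: [9, 21, 1, 39, 22, 34, 31]
Tree (level-order array): [9, 1, 21, None, None, None, 39, 22, None, None, 34, 31]
Rule: An internal node has at least one child.
Per-node child counts:
  node 9: 2 child(ren)
  node 1: 0 child(ren)
  node 21: 1 child(ren)
  node 39: 1 child(ren)
  node 22: 1 child(ren)
  node 34: 1 child(ren)
  node 31: 0 child(ren)
Matching nodes: [9, 21, 39, 22, 34]
Count of internal (non-leaf) nodes: 5


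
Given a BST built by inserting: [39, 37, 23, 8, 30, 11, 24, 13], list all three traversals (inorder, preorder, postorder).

Tree insertion order: [39, 37, 23, 8, 30, 11, 24, 13]
Tree (level-order array): [39, 37, None, 23, None, 8, 30, None, 11, 24, None, None, 13]
Inorder (L, root, R): [8, 11, 13, 23, 24, 30, 37, 39]
Preorder (root, L, R): [39, 37, 23, 8, 11, 13, 30, 24]
Postorder (L, R, root): [13, 11, 8, 24, 30, 23, 37, 39]


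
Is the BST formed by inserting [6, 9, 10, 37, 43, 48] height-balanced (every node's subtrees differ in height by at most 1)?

Tree (level-order array): [6, None, 9, None, 10, None, 37, None, 43, None, 48]
Definition: a tree is height-balanced if, at every node, |h(left) - h(right)| <= 1 (empty subtree has height -1).
Bottom-up per-node check:
  node 48: h_left=-1, h_right=-1, diff=0 [OK], height=0
  node 43: h_left=-1, h_right=0, diff=1 [OK], height=1
  node 37: h_left=-1, h_right=1, diff=2 [FAIL (|-1-1|=2 > 1)], height=2
  node 10: h_left=-1, h_right=2, diff=3 [FAIL (|-1-2|=3 > 1)], height=3
  node 9: h_left=-1, h_right=3, diff=4 [FAIL (|-1-3|=4 > 1)], height=4
  node 6: h_left=-1, h_right=4, diff=5 [FAIL (|-1-4|=5 > 1)], height=5
Node 37 violates the condition: |-1 - 1| = 2 > 1.
Result: Not balanced


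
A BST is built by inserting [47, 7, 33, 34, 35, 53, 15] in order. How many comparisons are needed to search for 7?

Search path for 7: 47 -> 7
Found: True
Comparisons: 2


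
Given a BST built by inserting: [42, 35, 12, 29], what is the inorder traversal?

Tree insertion order: [42, 35, 12, 29]
Tree (level-order array): [42, 35, None, 12, None, None, 29]
Inorder traversal: [12, 29, 35, 42]


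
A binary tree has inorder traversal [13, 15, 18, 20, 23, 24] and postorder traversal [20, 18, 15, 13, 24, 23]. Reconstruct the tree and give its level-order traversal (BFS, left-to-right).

Inorder:   [13, 15, 18, 20, 23, 24]
Postorder: [20, 18, 15, 13, 24, 23]
Algorithm: postorder visits root last, so walk postorder right-to-left;
each value is the root of the current inorder slice — split it at that
value, recurse on the right subtree first, then the left.
Recursive splits:
  root=23; inorder splits into left=[13, 15, 18, 20], right=[24]
  root=24; inorder splits into left=[], right=[]
  root=13; inorder splits into left=[], right=[15, 18, 20]
  root=15; inorder splits into left=[], right=[18, 20]
  root=18; inorder splits into left=[], right=[20]
  root=20; inorder splits into left=[], right=[]
Reconstructed level-order: [23, 13, 24, 15, 18, 20]


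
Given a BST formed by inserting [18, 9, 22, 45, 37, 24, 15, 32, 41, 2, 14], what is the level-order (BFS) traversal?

Tree insertion order: [18, 9, 22, 45, 37, 24, 15, 32, 41, 2, 14]
Tree (level-order array): [18, 9, 22, 2, 15, None, 45, None, None, 14, None, 37, None, None, None, 24, 41, None, 32]
BFS from the root, enqueuing left then right child of each popped node:
  queue [18] -> pop 18, enqueue [9, 22], visited so far: [18]
  queue [9, 22] -> pop 9, enqueue [2, 15], visited so far: [18, 9]
  queue [22, 2, 15] -> pop 22, enqueue [45], visited so far: [18, 9, 22]
  queue [2, 15, 45] -> pop 2, enqueue [none], visited so far: [18, 9, 22, 2]
  queue [15, 45] -> pop 15, enqueue [14], visited so far: [18, 9, 22, 2, 15]
  queue [45, 14] -> pop 45, enqueue [37], visited so far: [18, 9, 22, 2, 15, 45]
  queue [14, 37] -> pop 14, enqueue [none], visited so far: [18, 9, 22, 2, 15, 45, 14]
  queue [37] -> pop 37, enqueue [24, 41], visited so far: [18, 9, 22, 2, 15, 45, 14, 37]
  queue [24, 41] -> pop 24, enqueue [32], visited so far: [18, 9, 22, 2, 15, 45, 14, 37, 24]
  queue [41, 32] -> pop 41, enqueue [none], visited so far: [18, 9, 22, 2, 15, 45, 14, 37, 24, 41]
  queue [32] -> pop 32, enqueue [none], visited so far: [18, 9, 22, 2, 15, 45, 14, 37, 24, 41, 32]
Result: [18, 9, 22, 2, 15, 45, 14, 37, 24, 41, 32]


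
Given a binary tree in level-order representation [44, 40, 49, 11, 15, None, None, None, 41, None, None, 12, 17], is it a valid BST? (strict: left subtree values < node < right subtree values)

Level-order array: [44, 40, 49, 11, 15, None, None, None, 41, None, None, 12, 17]
Validate using subtree bounds (lo, hi): at each node, require lo < value < hi,
then recurse left with hi=value and right with lo=value.
Preorder trace (stopping at first violation):
  at node 44 with bounds (-inf, +inf): OK
  at node 40 with bounds (-inf, 44): OK
  at node 11 with bounds (-inf, 40): OK
  at node 41 with bounds (11, 40): VIOLATION
Node 41 violates its bound: not (11 < 41 < 40).
Result: Not a valid BST


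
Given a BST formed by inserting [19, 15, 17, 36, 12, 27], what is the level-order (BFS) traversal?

Tree insertion order: [19, 15, 17, 36, 12, 27]
Tree (level-order array): [19, 15, 36, 12, 17, 27]
BFS from the root, enqueuing left then right child of each popped node:
  queue [19] -> pop 19, enqueue [15, 36], visited so far: [19]
  queue [15, 36] -> pop 15, enqueue [12, 17], visited so far: [19, 15]
  queue [36, 12, 17] -> pop 36, enqueue [27], visited so far: [19, 15, 36]
  queue [12, 17, 27] -> pop 12, enqueue [none], visited so far: [19, 15, 36, 12]
  queue [17, 27] -> pop 17, enqueue [none], visited so far: [19, 15, 36, 12, 17]
  queue [27] -> pop 27, enqueue [none], visited so far: [19, 15, 36, 12, 17, 27]
Result: [19, 15, 36, 12, 17, 27]


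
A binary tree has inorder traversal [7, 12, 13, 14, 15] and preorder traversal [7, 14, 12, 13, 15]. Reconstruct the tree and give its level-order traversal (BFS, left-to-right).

Inorder:  [7, 12, 13, 14, 15]
Preorder: [7, 14, 12, 13, 15]
Algorithm: preorder visits root first, so consume preorder in order;
for each root, split the current inorder slice at that value into
left-subtree inorder and right-subtree inorder, then recurse.
Recursive splits:
  root=7; inorder splits into left=[], right=[12, 13, 14, 15]
  root=14; inorder splits into left=[12, 13], right=[15]
  root=12; inorder splits into left=[], right=[13]
  root=13; inorder splits into left=[], right=[]
  root=15; inorder splits into left=[], right=[]
Reconstructed level-order: [7, 14, 12, 15, 13]


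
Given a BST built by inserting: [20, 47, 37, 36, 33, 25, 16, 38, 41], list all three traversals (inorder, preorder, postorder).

Tree insertion order: [20, 47, 37, 36, 33, 25, 16, 38, 41]
Tree (level-order array): [20, 16, 47, None, None, 37, None, 36, 38, 33, None, None, 41, 25]
Inorder (L, root, R): [16, 20, 25, 33, 36, 37, 38, 41, 47]
Preorder (root, L, R): [20, 16, 47, 37, 36, 33, 25, 38, 41]
Postorder (L, R, root): [16, 25, 33, 36, 41, 38, 37, 47, 20]


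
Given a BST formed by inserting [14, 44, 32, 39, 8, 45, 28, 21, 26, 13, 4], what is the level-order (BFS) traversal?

Tree insertion order: [14, 44, 32, 39, 8, 45, 28, 21, 26, 13, 4]
Tree (level-order array): [14, 8, 44, 4, 13, 32, 45, None, None, None, None, 28, 39, None, None, 21, None, None, None, None, 26]
BFS from the root, enqueuing left then right child of each popped node:
  queue [14] -> pop 14, enqueue [8, 44], visited so far: [14]
  queue [8, 44] -> pop 8, enqueue [4, 13], visited so far: [14, 8]
  queue [44, 4, 13] -> pop 44, enqueue [32, 45], visited so far: [14, 8, 44]
  queue [4, 13, 32, 45] -> pop 4, enqueue [none], visited so far: [14, 8, 44, 4]
  queue [13, 32, 45] -> pop 13, enqueue [none], visited so far: [14, 8, 44, 4, 13]
  queue [32, 45] -> pop 32, enqueue [28, 39], visited so far: [14, 8, 44, 4, 13, 32]
  queue [45, 28, 39] -> pop 45, enqueue [none], visited so far: [14, 8, 44, 4, 13, 32, 45]
  queue [28, 39] -> pop 28, enqueue [21], visited so far: [14, 8, 44, 4, 13, 32, 45, 28]
  queue [39, 21] -> pop 39, enqueue [none], visited so far: [14, 8, 44, 4, 13, 32, 45, 28, 39]
  queue [21] -> pop 21, enqueue [26], visited so far: [14, 8, 44, 4, 13, 32, 45, 28, 39, 21]
  queue [26] -> pop 26, enqueue [none], visited so far: [14, 8, 44, 4, 13, 32, 45, 28, 39, 21, 26]
Result: [14, 8, 44, 4, 13, 32, 45, 28, 39, 21, 26]


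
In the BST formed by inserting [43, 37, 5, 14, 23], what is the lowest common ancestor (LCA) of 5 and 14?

Tree insertion order: [43, 37, 5, 14, 23]
Tree (level-order array): [43, 37, None, 5, None, None, 14, None, 23]
In a BST, the LCA of p=5, q=14 is the first node v on the
root-to-leaf path with p <= v <= q (go left if both < v, right if both > v).
Walk from root:
  at 43: both 5 and 14 < 43, go left
  at 37: both 5 and 14 < 37, go left
  at 5: 5 <= 5 <= 14, this is the LCA
LCA = 5


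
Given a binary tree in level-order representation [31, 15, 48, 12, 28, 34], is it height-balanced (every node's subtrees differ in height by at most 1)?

Tree (level-order array): [31, 15, 48, 12, 28, 34]
Definition: a tree is height-balanced if, at every node, |h(left) - h(right)| <= 1 (empty subtree has height -1).
Bottom-up per-node check:
  node 12: h_left=-1, h_right=-1, diff=0 [OK], height=0
  node 28: h_left=-1, h_right=-1, diff=0 [OK], height=0
  node 15: h_left=0, h_right=0, diff=0 [OK], height=1
  node 34: h_left=-1, h_right=-1, diff=0 [OK], height=0
  node 48: h_left=0, h_right=-1, diff=1 [OK], height=1
  node 31: h_left=1, h_right=1, diff=0 [OK], height=2
All nodes satisfy the balance condition.
Result: Balanced


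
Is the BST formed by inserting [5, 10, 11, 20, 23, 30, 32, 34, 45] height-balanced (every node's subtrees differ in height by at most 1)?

Tree (level-order array): [5, None, 10, None, 11, None, 20, None, 23, None, 30, None, 32, None, 34, None, 45]
Definition: a tree is height-balanced if, at every node, |h(left) - h(right)| <= 1 (empty subtree has height -1).
Bottom-up per-node check:
  node 45: h_left=-1, h_right=-1, diff=0 [OK], height=0
  node 34: h_left=-1, h_right=0, diff=1 [OK], height=1
  node 32: h_left=-1, h_right=1, diff=2 [FAIL (|-1-1|=2 > 1)], height=2
  node 30: h_left=-1, h_right=2, diff=3 [FAIL (|-1-2|=3 > 1)], height=3
  node 23: h_left=-1, h_right=3, diff=4 [FAIL (|-1-3|=4 > 1)], height=4
  node 20: h_left=-1, h_right=4, diff=5 [FAIL (|-1-4|=5 > 1)], height=5
  node 11: h_left=-1, h_right=5, diff=6 [FAIL (|-1-5|=6 > 1)], height=6
  node 10: h_left=-1, h_right=6, diff=7 [FAIL (|-1-6|=7 > 1)], height=7
  node 5: h_left=-1, h_right=7, diff=8 [FAIL (|-1-7|=8 > 1)], height=8
Node 32 violates the condition: |-1 - 1| = 2 > 1.
Result: Not balanced


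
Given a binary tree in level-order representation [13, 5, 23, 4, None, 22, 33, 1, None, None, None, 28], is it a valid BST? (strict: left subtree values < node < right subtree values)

Level-order array: [13, 5, 23, 4, None, 22, 33, 1, None, None, None, 28]
Validate using subtree bounds (lo, hi): at each node, require lo < value < hi,
then recurse left with hi=value and right with lo=value.
Preorder trace (stopping at first violation):
  at node 13 with bounds (-inf, +inf): OK
  at node 5 with bounds (-inf, 13): OK
  at node 4 with bounds (-inf, 5): OK
  at node 1 with bounds (-inf, 4): OK
  at node 23 with bounds (13, +inf): OK
  at node 22 with bounds (13, 23): OK
  at node 33 with bounds (23, +inf): OK
  at node 28 with bounds (23, 33): OK
No violation found at any node.
Result: Valid BST


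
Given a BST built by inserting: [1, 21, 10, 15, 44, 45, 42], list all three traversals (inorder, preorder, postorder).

Tree insertion order: [1, 21, 10, 15, 44, 45, 42]
Tree (level-order array): [1, None, 21, 10, 44, None, 15, 42, 45]
Inorder (L, root, R): [1, 10, 15, 21, 42, 44, 45]
Preorder (root, L, R): [1, 21, 10, 15, 44, 42, 45]
Postorder (L, R, root): [15, 10, 42, 45, 44, 21, 1]


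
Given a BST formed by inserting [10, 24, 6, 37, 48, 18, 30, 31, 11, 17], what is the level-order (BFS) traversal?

Tree insertion order: [10, 24, 6, 37, 48, 18, 30, 31, 11, 17]
Tree (level-order array): [10, 6, 24, None, None, 18, 37, 11, None, 30, 48, None, 17, None, 31]
BFS from the root, enqueuing left then right child of each popped node:
  queue [10] -> pop 10, enqueue [6, 24], visited so far: [10]
  queue [6, 24] -> pop 6, enqueue [none], visited so far: [10, 6]
  queue [24] -> pop 24, enqueue [18, 37], visited so far: [10, 6, 24]
  queue [18, 37] -> pop 18, enqueue [11], visited so far: [10, 6, 24, 18]
  queue [37, 11] -> pop 37, enqueue [30, 48], visited so far: [10, 6, 24, 18, 37]
  queue [11, 30, 48] -> pop 11, enqueue [17], visited so far: [10, 6, 24, 18, 37, 11]
  queue [30, 48, 17] -> pop 30, enqueue [31], visited so far: [10, 6, 24, 18, 37, 11, 30]
  queue [48, 17, 31] -> pop 48, enqueue [none], visited so far: [10, 6, 24, 18, 37, 11, 30, 48]
  queue [17, 31] -> pop 17, enqueue [none], visited so far: [10, 6, 24, 18, 37, 11, 30, 48, 17]
  queue [31] -> pop 31, enqueue [none], visited so far: [10, 6, 24, 18, 37, 11, 30, 48, 17, 31]
Result: [10, 6, 24, 18, 37, 11, 30, 48, 17, 31]


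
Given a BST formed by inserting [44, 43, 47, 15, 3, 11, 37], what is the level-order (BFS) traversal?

Tree insertion order: [44, 43, 47, 15, 3, 11, 37]
Tree (level-order array): [44, 43, 47, 15, None, None, None, 3, 37, None, 11]
BFS from the root, enqueuing left then right child of each popped node:
  queue [44] -> pop 44, enqueue [43, 47], visited so far: [44]
  queue [43, 47] -> pop 43, enqueue [15], visited so far: [44, 43]
  queue [47, 15] -> pop 47, enqueue [none], visited so far: [44, 43, 47]
  queue [15] -> pop 15, enqueue [3, 37], visited so far: [44, 43, 47, 15]
  queue [3, 37] -> pop 3, enqueue [11], visited so far: [44, 43, 47, 15, 3]
  queue [37, 11] -> pop 37, enqueue [none], visited so far: [44, 43, 47, 15, 3, 37]
  queue [11] -> pop 11, enqueue [none], visited so far: [44, 43, 47, 15, 3, 37, 11]
Result: [44, 43, 47, 15, 3, 37, 11]


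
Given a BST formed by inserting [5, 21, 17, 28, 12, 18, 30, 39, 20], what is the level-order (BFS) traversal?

Tree insertion order: [5, 21, 17, 28, 12, 18, 30, 39, 20]
Tree (level-order array): [5, None, 21, 17, 28, 12, 18, None, 30, None, None, None, 20, None, 39]
BFS from the root, enqueuing left then right child of each popped node:
  queue [5] -> pop 5, enqueue [21], visited so far: [5]
  queue [21] -> pop 21, enqueue [17, 28], visited so far: [5, 21]
  queue [17, 28] -> pop 17, enqueue [12, 18], visited so far: [5, 21, 17]
  queue [28, 12, 18] -> pop 28, enqueue [30], visited so far: [5, 21, 17, 28]
  queue [12, 18, 30] -> pop 12, enqueue [none], visited so far: [5, 21, 17, 28, 12]
  queue [18, 30] -> pop 18, enqueue [20], visited so far: [5, 21, 17, 28, 12, 18]
  queue [30, 20] -> pop 30, enqueue [39], visited so far: [5, 21, 17, 28, 12, 18, 30]
  queue [20, 39] -> pop 20, enqueue [none], visited so far: [5, 21, 17, 28, 12, 18, 30, 20]
  queue [39] -> pop 39, enqueue [none], visited so far: [5, 21, 17, 28, 12, 18, 30, 20, 39]
Result: [5, 21, 17, 28, 12, 18, 30, 20, 39]


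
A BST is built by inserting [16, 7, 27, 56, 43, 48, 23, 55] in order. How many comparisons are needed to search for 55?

Search path for 55: 16 -> 27 -> 56 -> 43 -> 48 -> 55
Found: True
Comparisons: 6


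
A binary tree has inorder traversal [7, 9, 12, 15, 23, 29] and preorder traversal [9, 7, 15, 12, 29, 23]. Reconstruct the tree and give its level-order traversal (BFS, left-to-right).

Inorder:  [7, 9, 12, 15, 23, 29]
Preorder: [9, 7, 15, 12, 29, 23]
Algorithm: preorder visits root first, so consume preorder in order;
for each root, split the current inorder slice at that value into
left-subtree inorder and right-subtree inorder, then recurse.
Recursive splits:
  root=9; inorder splits into left=[7], right=[12, 15, 23, 29]
  root=7; inorder splits into left=[], right=[]
  root=15; inorder splits into left=[12], right=[23, 29]
  root=12; inorder splits into left=[], right=[]
  root=29; inorder splits into left=[23], right=[]
  root=23; inorder splits into left=[], right=[]
Reconstructed level-order: [9, 7, 15, 12, 29, 23]


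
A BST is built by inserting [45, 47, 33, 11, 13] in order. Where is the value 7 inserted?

Starting tree (level order): [45, 33, 47, 11, None, None, None, None, 13]
Insertion path: 45 -> 33 -> 11
Result: insert 7 as left child of 11
Final tree (level order): [45, 33, 47, 11, None, None, None, 7, 13]


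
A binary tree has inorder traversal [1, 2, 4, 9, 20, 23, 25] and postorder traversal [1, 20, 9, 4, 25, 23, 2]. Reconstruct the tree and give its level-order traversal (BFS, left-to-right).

Inorder:   [1, 2, 4, 9, 20, 23, 25]
Postorder: [1, 20, 9, 4, 25, 23, 2]
Algorithm: postorder visits root last, so walk postorder right-to-left;
each value is the root of the current inorder slice — split it at that
value, recurse on the right subtree first, then the left.
Recursive splits:
  root=2; inorder splits into left=[1], right=[4, 9, 20, 23, 25]
  root=23; inorder splits into left=[4, 9, 20], right=[25]
  root=25; inorder splits into left=[], right=[]
  root=4; inorder splits into left=[], right=[9, 20]
  root=9; inorder splits into left=[], right=[20]
  root=20; inorder splits into left=[], right=[]
  root=1; inorder splits into left=[], right=[]
Reconstructed level-order: [2, 1, 23, 4, 25, 9, 20]


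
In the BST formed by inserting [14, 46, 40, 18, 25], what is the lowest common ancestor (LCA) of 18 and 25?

Tree insertion order: [14, 46, 40, 18, 25]
Tree (level-order array): [14, None, 46, 40, None, 18, None, None, 25]
In a BST, the LCA of p=18, q=25 is the first node v on the
root-to-leaf path with p <= v <= q (go left if both < v, right if both > v).
Walk from root:
  at 14: both 18 and 25 > 14, go right
  at 46: both 18 and 25 < 46, go left
  at 40: both 18 and 25 < 40, go left
  at 18: 18 <= 18 <= 25, this is the LCA
LCA = 18


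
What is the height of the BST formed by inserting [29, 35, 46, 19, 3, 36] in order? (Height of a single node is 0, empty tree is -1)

Insertion order: [29, 35, 46, 19, 3, 36]
Tree (level-order array): [29, 19, 35, 3, None, None, 46, None, None, 36]
Compute height bottom-up (empty subtree = -1):
  height(3) = 1 + max(-1, -1) = 0
  height(19) = 1 + max(0, -1) = 1
  height(36) = 1 + max(-1, -1) = 0
  height(46) = 1 + max(0, -1) = 1
  height(35) = 1 + max(-1, 1) = 2
  height(29) = 1 + max(1, 2) = 3
Height = 3
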